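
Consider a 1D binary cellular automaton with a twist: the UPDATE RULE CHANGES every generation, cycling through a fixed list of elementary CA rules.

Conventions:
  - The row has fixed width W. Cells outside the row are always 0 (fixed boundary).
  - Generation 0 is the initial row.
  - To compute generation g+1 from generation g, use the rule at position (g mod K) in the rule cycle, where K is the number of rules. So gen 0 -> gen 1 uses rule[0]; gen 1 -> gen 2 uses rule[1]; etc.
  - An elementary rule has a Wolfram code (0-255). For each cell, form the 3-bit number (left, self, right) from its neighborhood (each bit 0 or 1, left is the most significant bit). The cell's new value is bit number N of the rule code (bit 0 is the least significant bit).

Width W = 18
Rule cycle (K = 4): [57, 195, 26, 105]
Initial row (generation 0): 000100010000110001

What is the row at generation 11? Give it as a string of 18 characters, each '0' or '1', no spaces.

Gen 0: 000100010000110001
Gen 1 (rule 57): 110011001110101100
Gen 2 (rule 195): 010101010110000101
Gen 3 (rule 26): 100000000101001000
Gen 4 (rule 105): 001111110010000011
Gen 5 (rule 57): 101000001001111010
Gen 6 (rule 195): 000011110010111000
Gen 7 (rule 26): 000110001100100100
Gen 8 (rule 105): 110110101100000001
Gen 9 (rule 57): 101101011011111100
Gen 10 (rule 195): 000100001001111101
Gen 11 (rule 26): 001010010111000000

Answer: 001010010111000000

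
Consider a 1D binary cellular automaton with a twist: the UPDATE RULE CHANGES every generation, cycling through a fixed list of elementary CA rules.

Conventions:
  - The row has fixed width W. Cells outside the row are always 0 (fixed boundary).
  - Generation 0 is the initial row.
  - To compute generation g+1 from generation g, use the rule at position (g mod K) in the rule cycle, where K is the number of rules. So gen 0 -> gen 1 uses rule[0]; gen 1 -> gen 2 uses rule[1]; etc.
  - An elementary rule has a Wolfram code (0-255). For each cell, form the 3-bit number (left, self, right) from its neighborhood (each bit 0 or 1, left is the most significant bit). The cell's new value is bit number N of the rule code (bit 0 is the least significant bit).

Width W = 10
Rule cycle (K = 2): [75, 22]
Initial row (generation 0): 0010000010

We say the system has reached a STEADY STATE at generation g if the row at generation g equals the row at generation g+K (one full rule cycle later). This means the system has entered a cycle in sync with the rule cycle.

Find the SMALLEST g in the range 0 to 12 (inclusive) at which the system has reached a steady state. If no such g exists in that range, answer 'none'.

Answer: 4

Derivation:
Gen 0: 0010000010
Gen 1 (rule 75): 1100111100
Gen 2 (rule 22): 0011000010
Gen 3 (rule 75): 1111011100
Gen 4 (rule 22): 0000000010
Gen 5 (rule 75): 1111111100
Gen 6 (rule 22): 0000000010
Gen 7 (rule 75): 1111111100
Gen 8 (rule 22): 0000000010
Gen 9 (rule 75): 1111111100
Gen 10 (rule 22): 0000000010
Gen 11 (rule 75): 1111111100
Gen 12 (rule 22): 0000000010
Gen 13 (rule 75): 1111111100
Gen 14 (rule 22): 0000000010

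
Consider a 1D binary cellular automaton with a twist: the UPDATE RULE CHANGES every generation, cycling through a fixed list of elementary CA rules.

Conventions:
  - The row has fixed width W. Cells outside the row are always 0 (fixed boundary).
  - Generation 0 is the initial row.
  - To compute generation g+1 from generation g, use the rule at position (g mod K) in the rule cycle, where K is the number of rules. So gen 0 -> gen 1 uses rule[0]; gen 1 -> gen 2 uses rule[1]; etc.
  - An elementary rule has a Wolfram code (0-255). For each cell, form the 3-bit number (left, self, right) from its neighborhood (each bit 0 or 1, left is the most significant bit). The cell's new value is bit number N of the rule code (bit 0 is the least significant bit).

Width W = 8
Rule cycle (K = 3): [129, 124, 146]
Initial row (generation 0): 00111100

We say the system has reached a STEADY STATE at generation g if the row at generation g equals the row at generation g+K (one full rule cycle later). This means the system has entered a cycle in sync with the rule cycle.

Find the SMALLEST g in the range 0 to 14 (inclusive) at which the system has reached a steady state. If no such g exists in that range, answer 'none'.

Answer: none

Derivation:
Gen 0: 00111100
Gen 1 (rule 129): 10011001
Gen 2 (rule 124): 11011101
Gen 3 (rule 146): 00001000
Gen 4 (rule 129): 11100011
Gen 5 (rule 124): 10110011
Gen 6 (rule 146): 00001100
Gen 7 (rule 129): 11100001
Gen 8 (rule 124): 10110001
Gen 9 (rule 146): 00001010
Gen 10 (rule 129): 11100000
Gen 11 (rule 124): 10110000
Gen 12 (rule 146): 00001000
Gen 13 (rule 129): 11100011
Gen 14 (rule 124): 10110011
Gen 15 (rule 146): 00001100
Gen 16 (rule 129): 11100001
Gen 17 (rule 124): 10110001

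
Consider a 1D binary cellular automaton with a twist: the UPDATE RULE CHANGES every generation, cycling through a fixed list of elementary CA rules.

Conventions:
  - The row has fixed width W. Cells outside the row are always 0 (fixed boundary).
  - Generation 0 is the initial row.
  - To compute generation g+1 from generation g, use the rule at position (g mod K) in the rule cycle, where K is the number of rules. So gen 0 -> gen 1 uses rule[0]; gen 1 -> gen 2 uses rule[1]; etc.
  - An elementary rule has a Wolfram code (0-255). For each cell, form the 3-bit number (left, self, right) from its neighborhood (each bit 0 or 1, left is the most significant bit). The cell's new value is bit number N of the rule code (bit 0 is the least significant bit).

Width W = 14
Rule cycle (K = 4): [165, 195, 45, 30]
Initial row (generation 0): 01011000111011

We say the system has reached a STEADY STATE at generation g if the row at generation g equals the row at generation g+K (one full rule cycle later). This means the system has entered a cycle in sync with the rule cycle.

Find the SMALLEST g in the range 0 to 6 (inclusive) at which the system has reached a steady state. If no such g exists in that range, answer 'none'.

Answer: none

Derivation:
Gen 0: 01011000111011
Gen 1 (rule 165): 01100010010100
Gen 2 (rule 195): 10101100100001
Gen 3 (rule 45): 11111000101101
Gen 4 (rule 30): 10000101101001
Gen 5 (rule 165): 10110110011001
Gen 6 (rule 195): 00010010101010
Gen 7 (rule 45): 11010011111110
Gen 8 (rule 30): 10011110000001
Gen 9 (rule 165): 10001100111101
Gen 10 (rule 195): 00110101011100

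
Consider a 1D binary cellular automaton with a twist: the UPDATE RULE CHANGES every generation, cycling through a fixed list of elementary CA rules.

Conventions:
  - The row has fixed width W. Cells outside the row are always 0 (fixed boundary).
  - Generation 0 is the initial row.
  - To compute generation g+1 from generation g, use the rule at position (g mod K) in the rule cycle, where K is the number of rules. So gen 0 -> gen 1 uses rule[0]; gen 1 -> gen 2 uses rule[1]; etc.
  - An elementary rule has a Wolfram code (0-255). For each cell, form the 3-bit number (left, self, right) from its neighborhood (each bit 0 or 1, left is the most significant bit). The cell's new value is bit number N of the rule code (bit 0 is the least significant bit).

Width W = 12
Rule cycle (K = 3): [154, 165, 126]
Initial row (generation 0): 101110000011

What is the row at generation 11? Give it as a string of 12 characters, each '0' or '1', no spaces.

Gen 0: 101110000011
Gen 1 (rule 154): 001101000110
Gen 2 (rule 165): 100011010000
Gen 3 (rule 126): 110111111000
Gen 4 (rule 154): 100111110100
Gen 5 (rule 165): 100011101101
Gen 6 (rule 126): 110110111111
Gen 7 (rule 154): 100100111110
Gen 8 (rule 165): 100100011100
Gen 9 (rule 126): 111110110110
Gen 10 (rule 154): 111100100101
Gen 11 (rule 165): 011000100111

Answer: 011000100111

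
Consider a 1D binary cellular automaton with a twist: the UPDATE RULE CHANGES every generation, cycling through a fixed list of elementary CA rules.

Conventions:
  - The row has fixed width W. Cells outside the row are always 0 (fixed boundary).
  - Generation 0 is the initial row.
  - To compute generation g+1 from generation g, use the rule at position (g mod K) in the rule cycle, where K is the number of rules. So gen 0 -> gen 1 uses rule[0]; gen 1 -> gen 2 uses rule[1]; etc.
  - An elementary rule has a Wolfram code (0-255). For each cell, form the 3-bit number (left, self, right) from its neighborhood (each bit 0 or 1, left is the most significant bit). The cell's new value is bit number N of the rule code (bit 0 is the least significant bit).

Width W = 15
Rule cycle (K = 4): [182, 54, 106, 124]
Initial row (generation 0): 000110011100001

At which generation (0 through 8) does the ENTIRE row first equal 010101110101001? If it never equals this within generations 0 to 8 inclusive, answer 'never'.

Answer: 5

Derivation:
Gen 0: 000110011100001
Gen 1 (rule 182): 001001101010011
Gen 2 (rule 54): 011110011111100
Gen 3 (rule 106): 110010110000100
Gen 4 (rule 124): 111011111000110
Gen 5 (rule 182): 010101110101001
Gen 6 (rule 54): 111110001111111
Gen 7 (rule 106): 100010011000001
Gen 8 (rule 124): 110011011100001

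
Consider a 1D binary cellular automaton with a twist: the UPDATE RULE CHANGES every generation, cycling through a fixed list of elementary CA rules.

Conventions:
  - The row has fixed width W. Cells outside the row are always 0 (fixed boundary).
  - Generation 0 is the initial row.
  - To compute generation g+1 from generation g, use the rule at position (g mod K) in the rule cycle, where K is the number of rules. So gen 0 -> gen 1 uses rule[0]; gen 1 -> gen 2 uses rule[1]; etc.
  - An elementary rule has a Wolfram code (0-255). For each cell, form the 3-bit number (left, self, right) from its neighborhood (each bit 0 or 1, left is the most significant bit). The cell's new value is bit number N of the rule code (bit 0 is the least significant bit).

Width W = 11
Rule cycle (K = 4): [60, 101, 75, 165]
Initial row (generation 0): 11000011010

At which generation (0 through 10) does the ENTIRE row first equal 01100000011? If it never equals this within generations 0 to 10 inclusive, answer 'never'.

Answer: never

Derivation:
Gen 0: 11000011010
Gen 1 (rule 60): 10100010111
Gen 2 (rule 101): 11101011001
Gen 3 (rule 75): 10100011010
Gen 4 (rule 165): 11101000110
Gen 5 (rule 60): 10011100101
Gen 6 (rule 101): 10000100111
Gen 7 (rule 75): 00111001101
Gen 8 (rule 165): 10010000011
Gen 9 (rule 60): 11011000010
Gen 10 (rule 101): 01101011010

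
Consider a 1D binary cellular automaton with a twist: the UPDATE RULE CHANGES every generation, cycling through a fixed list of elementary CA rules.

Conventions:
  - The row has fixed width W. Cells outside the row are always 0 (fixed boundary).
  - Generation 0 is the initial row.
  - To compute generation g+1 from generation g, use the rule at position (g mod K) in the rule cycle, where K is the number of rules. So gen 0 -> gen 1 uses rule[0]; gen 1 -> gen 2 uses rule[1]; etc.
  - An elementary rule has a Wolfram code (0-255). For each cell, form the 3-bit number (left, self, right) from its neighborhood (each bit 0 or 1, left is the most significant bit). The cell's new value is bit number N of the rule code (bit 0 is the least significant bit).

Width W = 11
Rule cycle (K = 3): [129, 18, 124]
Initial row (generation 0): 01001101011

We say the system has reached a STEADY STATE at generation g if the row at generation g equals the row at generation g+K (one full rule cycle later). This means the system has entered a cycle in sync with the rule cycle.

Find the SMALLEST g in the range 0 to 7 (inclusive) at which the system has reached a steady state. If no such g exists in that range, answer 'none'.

Gen 0: 01001101011
Gen 1 (rule 129): 00000000000
Gen 2 (rule 18): 00000000000
Gen 3 (rule 124): 00000000000
Gen 4 (rule 129): 11111111111
Gen 5 (rule 18): 00000000000
Gen 6 (rule 124): 00000000000
Gen 7 (rule 129): 11111111111
Gen 8 (rule 18): 00000000000
Gen 9 (rule 124): 00000000000
Gen 10 (rule 129): 11111111111

Answer: 2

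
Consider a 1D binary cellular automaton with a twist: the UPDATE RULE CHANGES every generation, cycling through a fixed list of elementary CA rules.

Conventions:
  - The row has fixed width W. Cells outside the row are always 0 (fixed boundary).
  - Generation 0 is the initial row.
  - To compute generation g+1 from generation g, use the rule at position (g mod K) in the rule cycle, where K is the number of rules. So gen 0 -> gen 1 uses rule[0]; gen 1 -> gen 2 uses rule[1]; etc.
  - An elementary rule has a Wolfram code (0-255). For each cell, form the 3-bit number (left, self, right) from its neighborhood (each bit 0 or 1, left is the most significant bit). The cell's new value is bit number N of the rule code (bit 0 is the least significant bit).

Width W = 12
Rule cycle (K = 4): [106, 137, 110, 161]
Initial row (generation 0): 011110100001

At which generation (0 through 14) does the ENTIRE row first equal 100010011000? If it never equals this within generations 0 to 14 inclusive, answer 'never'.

Answer: 2

Derivation:
Gen 0: 011110100001
Gen 1 (rule 106): 110011000010
Gen 2 (rule 137): 100010011000
Gen 3 (rule 110): 100110111000
Gen 4 (rule 161): 000001010011
Gen 5 (rule 106): 000010100111
Gen 6 (rule 137): 111000000110
Gen 7 (rule 110): 101000001110
Gen 8 (rule 161): 010011100100
Gen 9 (rule 106): 100110101000
Gen 10 (rule 137): 000100000011
Gen 11 (rule 110): 001100000111
Gen 12 (rule 161): 100001110010
Gen 13 (rule 106): 000011010100
Gen 14 (rule 137): 111010000001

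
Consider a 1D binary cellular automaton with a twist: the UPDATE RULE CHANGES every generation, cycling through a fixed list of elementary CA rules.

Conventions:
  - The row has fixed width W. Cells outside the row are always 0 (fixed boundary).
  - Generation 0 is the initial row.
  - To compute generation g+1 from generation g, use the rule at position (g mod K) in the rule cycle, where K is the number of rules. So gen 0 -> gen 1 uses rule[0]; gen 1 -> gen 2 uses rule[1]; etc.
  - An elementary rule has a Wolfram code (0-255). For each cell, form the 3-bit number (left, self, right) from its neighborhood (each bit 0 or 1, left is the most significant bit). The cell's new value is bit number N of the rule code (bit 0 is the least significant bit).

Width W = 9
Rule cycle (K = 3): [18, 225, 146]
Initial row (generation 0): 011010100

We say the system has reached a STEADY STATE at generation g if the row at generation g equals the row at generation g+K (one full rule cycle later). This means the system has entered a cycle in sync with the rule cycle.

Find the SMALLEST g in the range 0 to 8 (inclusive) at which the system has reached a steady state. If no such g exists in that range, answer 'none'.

Gen 0: 011010100
Gen 1 (rule 18): 100000010
Gen 2 (rule 225): 001111000
Gen 3 (rule 146): 010110100
Gen 4 (rule 18): 100000010
Gen 5 (rule 225): 001111000
Gen 6 (rule 146): 010110100
Gen 7 (rule 18): 100000010
Gen 8 (rule 225): 001111000
Gen 9 (rule 146): 010110100
Gen 10 (rule 18): 100000010
Gen 11 (rule 225): 001111000

Answer: 1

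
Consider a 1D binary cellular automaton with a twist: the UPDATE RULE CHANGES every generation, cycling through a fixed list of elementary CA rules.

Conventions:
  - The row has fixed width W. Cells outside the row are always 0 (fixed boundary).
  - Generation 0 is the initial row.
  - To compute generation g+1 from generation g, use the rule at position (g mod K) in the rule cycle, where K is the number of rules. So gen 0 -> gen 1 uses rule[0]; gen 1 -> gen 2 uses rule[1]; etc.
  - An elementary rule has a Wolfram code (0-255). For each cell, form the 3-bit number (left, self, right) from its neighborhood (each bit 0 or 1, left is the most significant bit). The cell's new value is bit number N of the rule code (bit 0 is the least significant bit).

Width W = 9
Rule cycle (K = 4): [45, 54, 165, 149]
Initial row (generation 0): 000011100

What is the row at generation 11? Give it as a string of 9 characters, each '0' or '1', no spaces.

Gen 0: 000011100
Gen 1 (rule 45): 111010001
Gen 2 (rule 54): 000111011
Gen 3 (rule 165): 110010100
Gen 4 (rule 149): 001010111
Gen 5 (rule 45): 101111100
Gen 6 (rule 54): 110000010
Gen 7 (rule 165): 000111010
Gen 8 (rule 149): 110010011
Gen 9 (rule 45): 100010010
Gen 10 (rule 54): 110111111
Gen 11 (rule 165): 001011110

Answer: 001011110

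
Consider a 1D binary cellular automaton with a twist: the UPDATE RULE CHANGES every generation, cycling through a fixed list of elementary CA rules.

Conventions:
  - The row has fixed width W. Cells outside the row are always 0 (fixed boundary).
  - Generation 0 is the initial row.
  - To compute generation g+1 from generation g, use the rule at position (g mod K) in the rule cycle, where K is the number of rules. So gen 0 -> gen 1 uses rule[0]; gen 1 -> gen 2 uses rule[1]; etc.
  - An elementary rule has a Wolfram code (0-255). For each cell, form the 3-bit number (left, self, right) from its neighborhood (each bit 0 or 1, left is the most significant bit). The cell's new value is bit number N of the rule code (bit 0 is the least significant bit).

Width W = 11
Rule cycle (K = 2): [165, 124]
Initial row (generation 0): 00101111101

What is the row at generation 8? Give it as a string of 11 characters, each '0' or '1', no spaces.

Answer: 00000111100

Derivation:
Gen 0: 00101111101
Gen 1 (rule 165): 10110111011
Gen 2 (rule 124): 11111101111
Gen 3 (rule 165): 01111010110
Gen 4 (rule 124): 01001111111
Gen 5 (rule 165): 01000111110
Gen 6 (rule 124): 01100100011
Gen 7 (rule 165): 00000101000
Gen 8 (rule 124): 00000111100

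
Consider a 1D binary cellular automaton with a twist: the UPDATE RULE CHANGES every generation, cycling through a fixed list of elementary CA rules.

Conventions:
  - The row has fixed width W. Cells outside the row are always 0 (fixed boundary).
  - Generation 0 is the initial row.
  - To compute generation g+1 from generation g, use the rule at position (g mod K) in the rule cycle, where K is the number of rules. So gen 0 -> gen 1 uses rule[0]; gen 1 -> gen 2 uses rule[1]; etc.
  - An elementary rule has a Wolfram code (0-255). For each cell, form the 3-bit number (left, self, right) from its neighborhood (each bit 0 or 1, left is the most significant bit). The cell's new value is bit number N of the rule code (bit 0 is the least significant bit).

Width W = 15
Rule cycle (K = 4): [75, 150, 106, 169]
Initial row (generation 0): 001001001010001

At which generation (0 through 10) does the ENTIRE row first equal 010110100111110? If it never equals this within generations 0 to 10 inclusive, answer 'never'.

Gen 0: 001001001010001
Gen 1 (rule 75): 110010010000110
Gen 2 (rule 150): 001111111001001
Gen 3 (rule 106): 011000001010010
Gen 4 (rule 169): 010011100100000
Gen 5 (rule 75): 100110101001111
Gen 6 (rule 150): 111000101110110
Gen 7 (rule 106): 101001011011110
Gen 8 (rule 169): 010000110111100
Gen 9 (rule 75): 100111110100101
Gen 10 (rule 150): 111011100111101

Answer: never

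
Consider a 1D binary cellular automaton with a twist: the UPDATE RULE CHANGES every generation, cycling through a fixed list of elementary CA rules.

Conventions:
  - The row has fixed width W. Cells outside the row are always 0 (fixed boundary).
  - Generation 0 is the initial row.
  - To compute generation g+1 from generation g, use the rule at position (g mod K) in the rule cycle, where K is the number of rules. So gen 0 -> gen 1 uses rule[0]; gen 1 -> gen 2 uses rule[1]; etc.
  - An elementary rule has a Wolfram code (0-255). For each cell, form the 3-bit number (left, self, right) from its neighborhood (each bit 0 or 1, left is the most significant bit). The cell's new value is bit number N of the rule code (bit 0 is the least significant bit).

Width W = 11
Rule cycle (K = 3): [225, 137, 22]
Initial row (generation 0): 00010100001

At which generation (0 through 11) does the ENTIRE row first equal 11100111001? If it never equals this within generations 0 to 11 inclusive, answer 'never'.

Gen 0: 00010100001
Gen 1 (rule 225): 11001001100
Gen 2 (rule 137): 10000001001
Gen 3 (rule 22): 11000011111
Gen 4 (rule 225): 01011001111
Gen 5 (rule 137): 00010001110
Gen 6 (rule 22): 00111010001
Gen 7 (rule 225): 10011100100
Gen 8 (rule 137): 00011000001
Gen 9 (rule 22): 00100100011
Gen 10 (rule 225): 10000001001
Gen 11 (rule 137): 00111100000

Answer: never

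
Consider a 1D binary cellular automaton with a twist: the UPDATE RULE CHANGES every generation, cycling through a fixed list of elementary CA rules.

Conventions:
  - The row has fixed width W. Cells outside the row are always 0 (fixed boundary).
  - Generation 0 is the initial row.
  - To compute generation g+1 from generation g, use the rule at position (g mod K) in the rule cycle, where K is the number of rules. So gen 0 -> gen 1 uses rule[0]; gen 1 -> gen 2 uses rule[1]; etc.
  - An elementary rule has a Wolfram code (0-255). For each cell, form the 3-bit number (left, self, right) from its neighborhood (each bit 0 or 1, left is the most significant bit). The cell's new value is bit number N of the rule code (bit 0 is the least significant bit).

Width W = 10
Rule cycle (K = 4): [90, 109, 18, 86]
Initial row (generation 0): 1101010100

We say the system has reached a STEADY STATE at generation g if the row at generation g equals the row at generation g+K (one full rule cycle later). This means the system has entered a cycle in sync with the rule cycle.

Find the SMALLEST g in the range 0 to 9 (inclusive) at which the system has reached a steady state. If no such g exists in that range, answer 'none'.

Answer: 7

Derivation:
Gen 0: 1101010100
Gen 1 (rule 90): 1100000010
Gen 2 (rule 109): 1101111010
Gen 3 (rule 18): 0000000001
Gen 4 (rule 86): 0000000011
Gen 5 (rule 90): 0000000111
Gen 6 (rule 109): 1111110101
Gen 7 (rule 18): 0000000000
Gen 8 (rule 86): 0000000000
Gen 9 (rule 90): 0000000000
Gen 10 (rule 109): 1111111111
Gen 11 (rule 18): 0000000000
Gen 12 (rule 86): 0000000000
Gen 13 (rule 90): 0000000000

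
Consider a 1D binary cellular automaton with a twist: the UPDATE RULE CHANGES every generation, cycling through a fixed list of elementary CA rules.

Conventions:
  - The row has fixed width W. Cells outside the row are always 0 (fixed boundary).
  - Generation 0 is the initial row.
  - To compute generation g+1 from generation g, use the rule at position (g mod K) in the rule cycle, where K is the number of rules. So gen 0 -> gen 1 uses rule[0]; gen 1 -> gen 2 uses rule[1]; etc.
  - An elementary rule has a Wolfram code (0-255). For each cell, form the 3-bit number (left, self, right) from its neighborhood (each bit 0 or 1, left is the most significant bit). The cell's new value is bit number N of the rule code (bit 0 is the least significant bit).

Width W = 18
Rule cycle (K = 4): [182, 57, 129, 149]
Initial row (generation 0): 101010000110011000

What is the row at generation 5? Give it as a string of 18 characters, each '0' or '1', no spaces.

Gen 0: 101010000110011000
Gen 1 (rule 182): 111111001001100100
Gen 2 (rule 57): 100000100101010011
Gen 3 (rule 129): 001110000000000000
Gen 4 (rule 149): 100101111111111111
Gen 5 (rule 182): 111110111111111110

Answer: 111110111111111110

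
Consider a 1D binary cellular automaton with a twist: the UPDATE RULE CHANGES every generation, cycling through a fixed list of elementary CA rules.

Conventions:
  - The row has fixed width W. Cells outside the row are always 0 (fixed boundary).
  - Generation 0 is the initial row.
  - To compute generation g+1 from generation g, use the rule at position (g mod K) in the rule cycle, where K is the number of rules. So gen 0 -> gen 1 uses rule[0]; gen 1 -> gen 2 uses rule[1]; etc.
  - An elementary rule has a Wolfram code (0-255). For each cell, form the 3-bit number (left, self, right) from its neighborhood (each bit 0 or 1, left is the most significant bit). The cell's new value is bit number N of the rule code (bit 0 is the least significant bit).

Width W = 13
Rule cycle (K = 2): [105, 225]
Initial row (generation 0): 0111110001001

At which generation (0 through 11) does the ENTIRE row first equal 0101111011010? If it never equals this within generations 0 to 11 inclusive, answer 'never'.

Gen 0: 0111110001001
Gen 1 (rule 105): 0100010100000
Gen 2 (rule 225): 0001001001111
Gen 3 (rule 105): 1100000001001
Gen 4 (rule 225): 0101111100000
Gen 5 (rule 105): 0011000101111
Gen 6 (rule 225): 1001010010111
Gen 7 (rule 105): 0000100001101
Gen 8 (rule 225): 1110001100110
Gen 9 (rule 105): 1010101100110
Gen 10 (rule 225): 0101010100010
Gen 11 (rule 105): 0010101001000

Answer: never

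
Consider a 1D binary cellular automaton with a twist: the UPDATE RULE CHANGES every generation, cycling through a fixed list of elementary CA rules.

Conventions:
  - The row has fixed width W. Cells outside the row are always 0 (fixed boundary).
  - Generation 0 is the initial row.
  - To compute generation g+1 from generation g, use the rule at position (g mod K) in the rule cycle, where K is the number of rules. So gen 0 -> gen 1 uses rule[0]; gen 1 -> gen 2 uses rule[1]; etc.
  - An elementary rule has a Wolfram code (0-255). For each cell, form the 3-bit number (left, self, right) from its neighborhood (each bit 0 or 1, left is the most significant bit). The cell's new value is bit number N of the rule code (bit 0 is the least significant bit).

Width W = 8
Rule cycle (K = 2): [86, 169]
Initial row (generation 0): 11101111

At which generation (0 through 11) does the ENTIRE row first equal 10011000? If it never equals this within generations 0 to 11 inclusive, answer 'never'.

Gen 0: 11101111
Gen 1 (rule 86): 00100001
Gen 2 (rule 169): 10001100
Gen 3 (rule 86): 11010110
Gen 4 (rule 169): 10101100
Gen 5 (rule 86): 10100110
Gen 6 (rule 169): 01000100
Gen 7 (rule 86): 11101110
Gen 8 (rule 169): 11011100
Gen 9 (rule 86): 01000110
Gen 10 (rule 169): 00010100
Gen 11 (rule 86): 00110110

Answer: never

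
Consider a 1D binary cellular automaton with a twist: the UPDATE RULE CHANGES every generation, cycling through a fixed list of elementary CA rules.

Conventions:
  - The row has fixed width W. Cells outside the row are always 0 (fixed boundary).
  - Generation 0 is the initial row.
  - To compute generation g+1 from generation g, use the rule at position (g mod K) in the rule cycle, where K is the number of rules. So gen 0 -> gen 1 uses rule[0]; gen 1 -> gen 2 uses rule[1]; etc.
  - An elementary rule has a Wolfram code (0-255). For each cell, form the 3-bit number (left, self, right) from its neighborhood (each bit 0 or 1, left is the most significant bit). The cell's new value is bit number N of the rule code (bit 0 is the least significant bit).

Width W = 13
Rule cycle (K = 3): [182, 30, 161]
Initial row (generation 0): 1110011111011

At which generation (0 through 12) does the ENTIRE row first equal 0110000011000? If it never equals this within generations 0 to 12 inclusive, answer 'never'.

Answer: never

Derivation:
Gen 0: 1110011111011
Gen 1 (rule 182): 0101101110100
Gen 2 (rule 30): 1101001000110
Gen 3 (rule 161): 0010000010000
Gen 4 (rule 182): 0111000111000
Gen 5 (rule 30): 1100101100100
Gen 6 (rule 161): 0000010000001
Gen 7 (rule 182): 0000111000011
Gen 8 (rule 30): 0001100100110
Gen 9 (rule 161): 1100000000000
Gen 10 (rule 182): 0010000000000
Gen 11 (rule 30): 0111000000000
Gen 12 (rule 161): 0010011111111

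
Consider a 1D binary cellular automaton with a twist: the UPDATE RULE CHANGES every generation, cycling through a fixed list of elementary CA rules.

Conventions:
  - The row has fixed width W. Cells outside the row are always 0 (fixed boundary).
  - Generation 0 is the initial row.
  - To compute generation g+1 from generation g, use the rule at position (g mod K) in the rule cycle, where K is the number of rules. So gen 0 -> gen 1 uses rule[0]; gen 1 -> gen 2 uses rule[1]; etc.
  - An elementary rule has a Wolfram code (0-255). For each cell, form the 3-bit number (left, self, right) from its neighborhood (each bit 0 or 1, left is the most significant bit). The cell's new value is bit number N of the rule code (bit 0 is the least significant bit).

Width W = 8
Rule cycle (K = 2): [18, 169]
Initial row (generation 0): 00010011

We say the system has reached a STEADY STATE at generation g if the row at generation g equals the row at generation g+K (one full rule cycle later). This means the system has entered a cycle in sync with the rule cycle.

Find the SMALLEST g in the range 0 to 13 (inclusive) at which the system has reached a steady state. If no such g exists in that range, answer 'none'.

Answer: none

Derivation:
Gen 0: 00010011
Gen 1 (rule 18): 00101100
Gen 2 (rule 169): 10011001
Gen 3 (rule 18): 01100110
Gen 4 (rule 169): 01000100
Gen 5 (rule 18): 10101010
Gen 6 (rule 169): 01010100
Gen 7 (rule 18): 10000010
Gen 8 (rule 169): 00111000
Gen 9 (rule 18): 01000100
Gen 10 (rule 169): 00010001
Gen 11 (rule 18): 00101010
Gen 12 (rule 169): 10010100
Gen 13 (rule 18): 01100010
Gen 14 (rule 169): 01001000
Gen 15 (rule 18): 10110100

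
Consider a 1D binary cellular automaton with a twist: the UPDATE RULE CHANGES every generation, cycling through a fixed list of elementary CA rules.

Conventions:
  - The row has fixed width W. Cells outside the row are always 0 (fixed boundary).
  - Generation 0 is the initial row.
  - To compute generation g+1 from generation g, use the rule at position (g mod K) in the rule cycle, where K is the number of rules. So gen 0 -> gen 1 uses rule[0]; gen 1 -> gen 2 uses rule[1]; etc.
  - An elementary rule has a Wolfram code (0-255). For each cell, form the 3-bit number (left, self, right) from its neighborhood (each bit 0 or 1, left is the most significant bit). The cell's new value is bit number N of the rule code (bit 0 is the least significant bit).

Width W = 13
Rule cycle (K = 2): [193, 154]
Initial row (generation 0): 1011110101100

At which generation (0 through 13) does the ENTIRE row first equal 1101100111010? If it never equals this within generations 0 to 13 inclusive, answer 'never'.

Answer: never

Derivation:
Gen 0: 1011110101100
Gen 1 (rule 193): 0001110000101
Gen 2 (rule 154): 0011101001000
Gen 3 (rule 193): 1001100000011
Gen 4 (rule 154): 0111010000110
Gen 5 (rule 193): 0011000110010
Gen 6 (rule 154): 0110101101101
Gen 7 (rule 193): 0010000100100
Gen 8 (rule 154): 0101001011010
Gen 9 (rule 193): 0000000001000
Gen 10 (rule 154): 0000000010100
Gen 11 (rule 193): 1111111000001
Gen 12 (rule 154): 1111110100010
Gen 13 (rule 193): 0111110001000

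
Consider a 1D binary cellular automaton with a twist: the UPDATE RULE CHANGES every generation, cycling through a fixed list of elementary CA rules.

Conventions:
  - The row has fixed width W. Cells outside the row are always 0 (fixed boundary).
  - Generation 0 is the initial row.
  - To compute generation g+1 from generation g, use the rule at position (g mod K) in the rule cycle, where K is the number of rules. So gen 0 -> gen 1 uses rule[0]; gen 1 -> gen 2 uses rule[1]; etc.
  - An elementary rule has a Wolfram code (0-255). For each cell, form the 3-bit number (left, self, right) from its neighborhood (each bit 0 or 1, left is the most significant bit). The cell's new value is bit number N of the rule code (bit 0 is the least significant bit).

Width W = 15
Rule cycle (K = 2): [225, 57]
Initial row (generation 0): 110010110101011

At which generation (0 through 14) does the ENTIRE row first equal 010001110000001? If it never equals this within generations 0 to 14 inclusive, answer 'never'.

Gen 0: 110010110101011
Gen 1 (rule 225): 010001011010101
Gen 2 (rule 57): 001100110101010
Gen 3 (rule 225): 100100011010100
Gen 4 (rule 57): 010011010101011
Gen 5 (rule 225): 000001101010101
Gen 6 (rule 57): 111101010101010
Gen 7 (rule 225): 011110101010100
Gen 8 (rule 57): 010001010101011
Gen 9 (rule 225): 000100101010101
Gen 10 (rule 57): 110010010101010
Gen 11 (rule 225): 010000001010100
Gen 12 (rule 57): 001111100101011
Gen 13 (rule 225): 100111100010101
Gen 14 (rule 57): 010100011001010

Answer: never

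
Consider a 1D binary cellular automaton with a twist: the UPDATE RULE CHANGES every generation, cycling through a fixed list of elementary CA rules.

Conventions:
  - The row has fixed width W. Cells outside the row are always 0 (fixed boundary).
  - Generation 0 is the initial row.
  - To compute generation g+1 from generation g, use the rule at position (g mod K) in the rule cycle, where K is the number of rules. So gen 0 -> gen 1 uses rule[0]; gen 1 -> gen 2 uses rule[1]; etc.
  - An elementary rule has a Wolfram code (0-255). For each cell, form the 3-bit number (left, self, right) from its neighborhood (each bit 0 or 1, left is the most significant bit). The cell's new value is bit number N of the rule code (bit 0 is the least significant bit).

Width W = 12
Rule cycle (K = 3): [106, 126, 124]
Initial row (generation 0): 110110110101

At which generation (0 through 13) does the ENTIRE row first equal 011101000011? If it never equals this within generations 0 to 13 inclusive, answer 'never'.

Gen 0: 110110110101
Gen 1 (rule 106): 111111111010
Gen 2 (rule 126): 100000001111
Gen 3 (rule 124): 110000001001
Gen 4 (rule 106): 110000010010
Gen 5 (rule 126): 111000111111
Gen 6 (rule 124): 101100100001
Gen 7 (rule 106): 011101000010
Gen 8 (rule 126): 110111100111
Gen 9 (rule 124): 111100110101
Gen 10 (rule 106): 100101111010
Gen 11 (rule 126): 111111001111
Gen 12 (rule 124): 100001101001
Gen 13 (rule 106): 000011110010

Answer: never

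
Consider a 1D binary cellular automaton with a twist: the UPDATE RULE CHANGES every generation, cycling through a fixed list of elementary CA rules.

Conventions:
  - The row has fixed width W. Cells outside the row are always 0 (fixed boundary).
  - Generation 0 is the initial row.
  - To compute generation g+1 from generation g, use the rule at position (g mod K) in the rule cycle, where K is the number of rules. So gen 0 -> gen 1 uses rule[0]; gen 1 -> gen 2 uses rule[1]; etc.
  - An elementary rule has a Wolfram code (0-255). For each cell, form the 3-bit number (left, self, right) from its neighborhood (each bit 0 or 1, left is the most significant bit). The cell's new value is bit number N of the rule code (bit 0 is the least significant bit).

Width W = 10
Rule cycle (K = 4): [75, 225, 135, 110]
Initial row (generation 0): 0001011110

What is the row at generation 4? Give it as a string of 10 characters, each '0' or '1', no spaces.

Answer: 1001100001

Derivation:
Gen 0: 0001011110
Gen 1 (rule 75): 1110010010
Gen 2 (rule 225): 0110000000
Gen 3 (rule 135): 1000111111
Gen 4 (rule 110): 1001100001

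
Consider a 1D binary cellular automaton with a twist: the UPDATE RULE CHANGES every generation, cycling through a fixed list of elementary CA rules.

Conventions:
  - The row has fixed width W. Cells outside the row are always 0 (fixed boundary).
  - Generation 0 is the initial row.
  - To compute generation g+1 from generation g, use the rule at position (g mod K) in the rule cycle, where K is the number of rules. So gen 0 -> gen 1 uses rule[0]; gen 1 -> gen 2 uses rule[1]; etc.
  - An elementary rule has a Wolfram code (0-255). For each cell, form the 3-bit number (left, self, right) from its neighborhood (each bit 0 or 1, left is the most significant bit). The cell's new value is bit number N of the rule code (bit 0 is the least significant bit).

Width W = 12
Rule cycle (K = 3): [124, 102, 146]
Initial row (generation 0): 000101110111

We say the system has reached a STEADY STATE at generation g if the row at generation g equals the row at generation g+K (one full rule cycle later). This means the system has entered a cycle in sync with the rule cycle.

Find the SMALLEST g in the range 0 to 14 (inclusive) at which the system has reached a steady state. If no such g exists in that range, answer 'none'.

Gen 0: 000101110111
Gen 1 (rule 124): 000111011101
Gen 2 (rule 102): 001001100111
Gen 3 (rule 146): 010110011010
Gen 4 (rule 124): 011111011111
Gen 5 (rule 102): 100001100001
Gen 6 (rule 146): 010010010010
Gen 7 (rule 124): 011011011011
Gen 8 (rule 102): 101101101101
Gen 9 (rule 146): 000000000000
Gen 10 (rule 124): 000000000000
Gen 11 (rule 102): 000000000000
Gen 12 (rule 146): 000000000000
Gen 13 (rule 124): 000000000000
Gen 14 (rule 102): 000000000000
Gen 15 (rule 146): 000000000000
Gen 16 (rule 124): 000000000000
Gen 17 (rule 102): 000000000000

Answer: 9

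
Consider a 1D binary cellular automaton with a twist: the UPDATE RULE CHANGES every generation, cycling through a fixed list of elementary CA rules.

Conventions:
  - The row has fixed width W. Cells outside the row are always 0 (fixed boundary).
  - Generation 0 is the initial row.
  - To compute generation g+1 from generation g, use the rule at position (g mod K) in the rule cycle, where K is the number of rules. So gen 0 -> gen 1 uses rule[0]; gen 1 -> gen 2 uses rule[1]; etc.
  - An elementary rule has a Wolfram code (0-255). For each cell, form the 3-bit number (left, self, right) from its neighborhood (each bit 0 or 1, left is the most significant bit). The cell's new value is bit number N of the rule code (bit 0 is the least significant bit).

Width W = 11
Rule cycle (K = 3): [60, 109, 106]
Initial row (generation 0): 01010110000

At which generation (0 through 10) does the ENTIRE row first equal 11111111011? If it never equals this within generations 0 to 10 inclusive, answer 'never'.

Answer: 8

Derivation:
Gen 0: 01010110000
Gen 1 (rule 60): 01111101000
Gen 2 (rule 109): 01000111011
Gen 3 (rule 106): 10001101111
Gen 4 (rule 60): 11001011000
Gen 5 (rule 109): 11001111011
Gen 6 (rule 106): 11011001111
Gen 7 (rule 60): 10110101000
Gen 8 (rule 109): 11111111011
Gen 9 (rule 106): 10000001111
Gen 10 (rule 60): 11000001000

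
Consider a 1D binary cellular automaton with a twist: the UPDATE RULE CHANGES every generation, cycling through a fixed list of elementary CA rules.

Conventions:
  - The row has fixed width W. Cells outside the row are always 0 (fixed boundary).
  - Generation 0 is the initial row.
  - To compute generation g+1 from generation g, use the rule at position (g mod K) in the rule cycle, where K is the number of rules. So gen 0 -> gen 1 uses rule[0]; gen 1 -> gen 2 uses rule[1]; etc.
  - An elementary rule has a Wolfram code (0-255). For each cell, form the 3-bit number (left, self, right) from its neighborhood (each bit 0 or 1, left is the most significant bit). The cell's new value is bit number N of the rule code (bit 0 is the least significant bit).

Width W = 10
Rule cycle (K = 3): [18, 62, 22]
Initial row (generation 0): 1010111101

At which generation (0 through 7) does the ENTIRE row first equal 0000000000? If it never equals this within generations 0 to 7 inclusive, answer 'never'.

Answer: 1

Derivation:
Gen 0: 1010111101
Gen 1 (rule 18): 0000000000
Gen 2 (rule 62): 0000000000
Gen 3 (rule 22): 0000000000
Gen 4 (rule 18): 0000000000
Gen 5 (rule 62): 0000000000
Gen 6 (rule 22): 0000000000
Gen 7 (rule 18): 0000000000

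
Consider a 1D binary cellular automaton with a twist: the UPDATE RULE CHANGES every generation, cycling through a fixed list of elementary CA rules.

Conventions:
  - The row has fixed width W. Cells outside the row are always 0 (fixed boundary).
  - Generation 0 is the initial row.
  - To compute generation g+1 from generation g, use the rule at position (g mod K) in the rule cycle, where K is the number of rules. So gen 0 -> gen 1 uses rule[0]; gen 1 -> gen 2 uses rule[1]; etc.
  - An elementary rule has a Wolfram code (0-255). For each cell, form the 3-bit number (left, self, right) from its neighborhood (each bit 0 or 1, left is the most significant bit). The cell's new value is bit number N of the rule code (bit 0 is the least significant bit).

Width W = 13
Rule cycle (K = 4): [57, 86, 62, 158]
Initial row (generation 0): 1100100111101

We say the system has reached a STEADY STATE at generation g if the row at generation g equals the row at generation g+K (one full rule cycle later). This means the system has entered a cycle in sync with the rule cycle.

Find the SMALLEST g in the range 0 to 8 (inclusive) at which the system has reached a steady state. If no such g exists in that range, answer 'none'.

Answer: none

Derivation:
Gen 0: 1100100111101
Gen 1 (rule 57): 1010010100010
Gen 2 (rule 86): 1011110110111
Gen 3 (rule 62): 1110001101100
Gen 4 (rule 158): 1101011001010
Gen 5 (rule 57): 1010110100101
Gen 6 (rule 86): 1010010111101
Gen 7 (rule 62): 1111111100011
Gen 8 (rule 158): 1111111010110
Gen 9 (rule 57): 1000000101101
Gen 10 (rule 86): 1100001100101
Gen 11 (rule 62): 1010011011111
Gen 12 (rule 158): 1011110011110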